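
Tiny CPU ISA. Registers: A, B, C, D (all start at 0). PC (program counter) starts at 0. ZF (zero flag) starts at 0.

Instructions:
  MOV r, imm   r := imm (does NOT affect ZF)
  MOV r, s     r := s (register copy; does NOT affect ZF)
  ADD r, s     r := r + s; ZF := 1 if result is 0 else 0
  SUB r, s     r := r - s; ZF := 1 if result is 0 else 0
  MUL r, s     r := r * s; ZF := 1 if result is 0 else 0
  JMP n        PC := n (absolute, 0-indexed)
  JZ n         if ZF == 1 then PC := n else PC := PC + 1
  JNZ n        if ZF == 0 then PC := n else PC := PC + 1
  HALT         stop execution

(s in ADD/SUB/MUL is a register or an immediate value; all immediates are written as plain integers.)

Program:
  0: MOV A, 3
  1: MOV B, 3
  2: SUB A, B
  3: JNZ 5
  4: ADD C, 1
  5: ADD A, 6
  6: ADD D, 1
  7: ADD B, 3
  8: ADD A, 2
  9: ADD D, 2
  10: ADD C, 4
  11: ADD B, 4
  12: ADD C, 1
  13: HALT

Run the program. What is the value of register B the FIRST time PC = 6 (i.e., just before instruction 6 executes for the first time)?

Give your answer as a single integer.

Step 1: PC=0 exec 'MOV A, 3'. After: A=3 B=0 C=0 D=0 ZF=0 PC=1
Step 2: PC=1 exec 'MOV B, 3'. After: A=3 B=3 C=0 D=0 ZF=0 PC=2
Step 3: PC=2 exec 'SUB A, B'. After: A=0 B=3 C=0 D=0 ZF=1 PC=3
Step 4: PC=3 exec 'JNZ 5'. After: A=0 B=3 C=0 D=0 ZF=1 PC=4
Step 5: PC=4 exec 'ADD C, 1'. After: A=0 B=3 C=1 D=0 ZF=0 PC=5
Step 6: PC=5 exec 'ADD A, 6'. After: A=6 B=3 C=1 D=0 ZF=0 PC=6
First time PC=6: B=3

3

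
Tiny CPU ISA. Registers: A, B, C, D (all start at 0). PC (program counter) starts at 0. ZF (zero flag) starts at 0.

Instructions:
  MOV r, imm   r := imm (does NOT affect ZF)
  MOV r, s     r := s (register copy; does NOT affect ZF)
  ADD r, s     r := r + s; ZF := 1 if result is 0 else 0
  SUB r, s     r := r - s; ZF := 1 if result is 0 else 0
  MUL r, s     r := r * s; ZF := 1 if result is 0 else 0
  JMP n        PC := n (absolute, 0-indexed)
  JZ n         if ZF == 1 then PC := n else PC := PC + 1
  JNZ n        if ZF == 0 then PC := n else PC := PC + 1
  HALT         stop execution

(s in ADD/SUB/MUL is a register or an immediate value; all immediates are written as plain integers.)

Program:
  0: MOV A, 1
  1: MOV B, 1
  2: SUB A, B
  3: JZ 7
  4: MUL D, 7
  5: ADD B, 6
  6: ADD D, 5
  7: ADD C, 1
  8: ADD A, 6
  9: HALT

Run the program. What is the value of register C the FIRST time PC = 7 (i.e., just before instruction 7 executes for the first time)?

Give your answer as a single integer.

Step 1: PC=0 exec 'MOV A, 1'. After: A=1 B=0 C=0 D=0 ZF=0 PC=1
Step 2: PC=1 exec 'MOV B, 1'. After: A=1 B=1 C=0 D=0 ZF=0 PC=2
Step 3: PC=2 exec 'SUB A, B'. After: A=0 B=1 C=0 D=0 ZF=1 PC=3
Step 4: PC=3 exec 'JZ 7'. After: A=0 B=1 C=0 D=0 ZF=1 PC=7
First time PC=7: C=0

0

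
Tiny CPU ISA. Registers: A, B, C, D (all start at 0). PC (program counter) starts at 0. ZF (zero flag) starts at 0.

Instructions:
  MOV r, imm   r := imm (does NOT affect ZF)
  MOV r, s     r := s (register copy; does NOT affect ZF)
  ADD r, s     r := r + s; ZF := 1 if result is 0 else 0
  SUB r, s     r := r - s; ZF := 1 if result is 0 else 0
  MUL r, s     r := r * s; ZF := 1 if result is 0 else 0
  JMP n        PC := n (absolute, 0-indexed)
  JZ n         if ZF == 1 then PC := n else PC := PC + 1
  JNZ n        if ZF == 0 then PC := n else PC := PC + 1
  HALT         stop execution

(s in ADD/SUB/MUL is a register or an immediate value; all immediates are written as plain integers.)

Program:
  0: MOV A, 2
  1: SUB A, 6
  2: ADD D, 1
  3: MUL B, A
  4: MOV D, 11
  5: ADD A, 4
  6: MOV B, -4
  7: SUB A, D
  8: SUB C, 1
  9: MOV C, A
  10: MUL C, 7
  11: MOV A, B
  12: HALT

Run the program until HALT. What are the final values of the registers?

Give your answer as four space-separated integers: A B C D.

Step 1: PC=0 exec 'MOV A, 2'. After: A=2 B=0 C=0 D=0 ZF=0 PC=1
Step 2: PC=1 exec 'SUB A, 6'. After: A=-4 B=0 C=0 D=0 ZF=0 PC=2
Step 3: PC=2 exec 'ADD D, 1'. After: A=-4 B=0 C=0 D=1 ZF=0 PC=3
Step 4: PC=3 exec 'MUL B, A'. After: A=-4 B=0 C=0 D=1 ZF=1 PC=4
Step 5: PC=4 exec 'MOV D, 11'. After: A=-4 B=0 C=0 D=11 ZF=1 PC=5
Step 6: PC=5 exec 'ADD A, 4'. After: A=0 B=0 C=0 D=11 ZF=1 PC=6
Step 7: PC=6 exec 'MOV B, -4'. After: A=0 B=-4 C=0 D=11 ZF=1 PC=7
Step 8: PC=7 exec 'SUB A, D'. After: A=-11 B=-4 C=0 D=11 ZF=0 PC=8
Step 9: PC=8 exec 'SUB C, 1'. After: A=-11 B=-4 C=-1 D=11 ZF=0 PC=9
Step 10: PC=9 exec 'MOV C, A'. After: A=-11 B=-4 C=-11 D=11 ZF=0 PC=10
Step 11: PC=10 exec 'MUL C, 7'. After: A=-11 B=-4 C=-77 D=11 ZF=0 PC=11
Step 12: PC=11 exec 'MOV A, B'. After: A=-4 B=-4 C=-77 D=11 ZF=0 PC=12
Step 13: PC=12 exec 'HALT'. After: A=-4 B=-4 C=-77 D=11 ZF=0 PC=12 HALTED

Answer: -4 -4 -77 11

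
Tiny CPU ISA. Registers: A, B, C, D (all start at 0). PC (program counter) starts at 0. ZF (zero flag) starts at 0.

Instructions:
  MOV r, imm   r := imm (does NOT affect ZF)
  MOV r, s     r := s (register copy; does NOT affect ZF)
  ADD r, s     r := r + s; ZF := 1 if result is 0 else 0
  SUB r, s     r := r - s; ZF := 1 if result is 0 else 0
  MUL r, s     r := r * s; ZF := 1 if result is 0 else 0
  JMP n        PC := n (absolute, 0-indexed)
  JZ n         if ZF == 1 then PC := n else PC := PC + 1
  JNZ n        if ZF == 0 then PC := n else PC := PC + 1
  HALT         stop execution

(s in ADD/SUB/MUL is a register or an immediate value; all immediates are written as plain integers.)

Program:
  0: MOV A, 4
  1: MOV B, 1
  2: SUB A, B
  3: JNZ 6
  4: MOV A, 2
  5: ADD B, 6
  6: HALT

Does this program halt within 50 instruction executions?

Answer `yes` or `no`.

Step 1: PC=0 exec 'MOV A, 4'. After: A=4 B=0 C=0 D=0 ZF=0 PC=1
Step 2: PC=1 exec 'MOV B, 1'. After: A=4 B=1 C=0 D=0 ZF=0 PC=2
Step 3: PC=2 exec 'SUB A, B'. After: A=3 B=1 C=0 D=0 ZF=0 PC=3
Step 4: PC=3 exec 'JNZ 6'. After: A=3 B=1 C=0 D=0 ZF=0 PC=6
Step 5: PC=6 exec 'HALT'. After: A=3 B=1 C=0 D=0 ZF=0 PC=6 HALTED

Answer: yes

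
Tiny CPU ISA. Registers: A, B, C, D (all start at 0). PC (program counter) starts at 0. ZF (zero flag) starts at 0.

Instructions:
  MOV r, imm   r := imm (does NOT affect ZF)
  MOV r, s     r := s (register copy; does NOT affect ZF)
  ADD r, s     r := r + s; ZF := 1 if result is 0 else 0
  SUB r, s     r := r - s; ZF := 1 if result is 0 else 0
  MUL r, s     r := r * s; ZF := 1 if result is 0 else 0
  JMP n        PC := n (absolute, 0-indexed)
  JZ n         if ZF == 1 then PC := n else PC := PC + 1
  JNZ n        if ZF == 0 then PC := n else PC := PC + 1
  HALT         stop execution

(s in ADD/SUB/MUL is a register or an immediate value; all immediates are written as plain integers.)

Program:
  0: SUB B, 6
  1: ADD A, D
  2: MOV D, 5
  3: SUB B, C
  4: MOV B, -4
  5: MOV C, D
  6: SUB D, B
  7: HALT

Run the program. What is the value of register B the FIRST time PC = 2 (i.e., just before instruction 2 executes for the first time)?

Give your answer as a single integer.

Step 1: PC=0 exec 'SUB B, 6'. After: A=0 B=-6 C=0 D=0 ZF=0 PC=1
Step 2: PC=1 exec 'ADD A, D'. After: A=0 B=-6 C=0 D=0 ZF=1 PC=2
First time PC=2: B=-6

-6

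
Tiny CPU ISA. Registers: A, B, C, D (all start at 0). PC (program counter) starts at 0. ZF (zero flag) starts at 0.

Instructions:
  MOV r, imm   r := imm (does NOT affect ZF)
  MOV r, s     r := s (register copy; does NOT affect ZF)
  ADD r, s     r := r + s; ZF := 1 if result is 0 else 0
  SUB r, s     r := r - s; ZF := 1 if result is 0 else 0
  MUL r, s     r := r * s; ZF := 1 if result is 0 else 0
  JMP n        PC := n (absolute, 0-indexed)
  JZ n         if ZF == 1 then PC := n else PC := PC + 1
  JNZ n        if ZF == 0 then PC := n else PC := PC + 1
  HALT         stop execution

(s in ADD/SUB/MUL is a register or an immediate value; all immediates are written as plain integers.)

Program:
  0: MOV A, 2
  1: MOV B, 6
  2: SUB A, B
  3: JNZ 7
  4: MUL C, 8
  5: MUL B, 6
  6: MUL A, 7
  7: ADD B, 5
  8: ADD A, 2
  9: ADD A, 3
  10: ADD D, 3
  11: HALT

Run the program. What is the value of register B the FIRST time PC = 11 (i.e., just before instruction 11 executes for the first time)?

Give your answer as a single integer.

Step 1: PC=0 exec 'MOV A, 2'. After: A=2 B=0 C=0 D=0 ZF=0 PC=1
Step 2: PC=1 exec 'MOV B, 6'. After: A=2 B=6 C=0 D=0 ZF=0 PC=2
Step 3: PC=2 exec 'SUB A, B'. After: A=-4 B=6 C=0 D=0 ZF=0 PC=3
Step 4: PC=3 exec 'JNZ 7'. After: A=-4 B=6 C=0 D=0 ZF=0 PC=7
Step 5: PC=7 exec 'ADD B, 5'. After: A=-4 B=11 C=0 D=0 ZF=0 PC=8
Step 6: PC=8 exec 'ADD A, 2'. After: A=-2 B=11 C=0 D=0 ZF=0 PC=9
Step 7: PC=9 exec 'ADD A, 3'. After: A=1 B=11 C=0 D=0 ZF=0 PC=10
Step 8: PC=10 exec 'ADD D, 3'. After: A=1 B=11 C=0 D=3 ZF=0 PC=11
First time PC=11: B=11

11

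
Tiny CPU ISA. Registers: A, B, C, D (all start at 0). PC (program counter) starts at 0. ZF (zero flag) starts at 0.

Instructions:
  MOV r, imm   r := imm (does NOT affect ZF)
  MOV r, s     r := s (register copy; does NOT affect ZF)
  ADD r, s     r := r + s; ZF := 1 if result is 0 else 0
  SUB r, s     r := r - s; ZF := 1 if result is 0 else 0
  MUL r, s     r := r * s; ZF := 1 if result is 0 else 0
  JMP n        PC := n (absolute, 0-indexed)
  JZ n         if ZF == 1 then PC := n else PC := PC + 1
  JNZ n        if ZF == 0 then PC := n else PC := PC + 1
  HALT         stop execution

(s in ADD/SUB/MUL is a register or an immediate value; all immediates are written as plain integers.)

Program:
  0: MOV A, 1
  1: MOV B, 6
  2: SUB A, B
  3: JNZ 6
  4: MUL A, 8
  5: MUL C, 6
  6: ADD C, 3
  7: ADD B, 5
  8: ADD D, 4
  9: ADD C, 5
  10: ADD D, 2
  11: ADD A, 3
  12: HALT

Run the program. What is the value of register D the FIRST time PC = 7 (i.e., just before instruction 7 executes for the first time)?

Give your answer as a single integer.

Step 1: PC=0 exec 'MOV A, 1'. After: A=1 B=0 C=0 D=0 ZF=0 PC=1
Step 2: PC=1 exec 'MOV B, 6'. After: A=1 B=6 C=0 D=0 ZF=0 PC=2
Step 3: PC=2 exec 'SUB A, B'. After: A=-5 B=6 C=0 D=0 ZF=0 PC=3
Step 4: PC=3 exec 'JNZ 6'. After: A=-5 B=6 C=0 D=0 ZF=0 PC=6
Step 5: PC=6 exec 'ADD C, 3'. After: A=-5 B=6 C=3 D=0 ZF=0 PC=7
First time PC=7: D=0

0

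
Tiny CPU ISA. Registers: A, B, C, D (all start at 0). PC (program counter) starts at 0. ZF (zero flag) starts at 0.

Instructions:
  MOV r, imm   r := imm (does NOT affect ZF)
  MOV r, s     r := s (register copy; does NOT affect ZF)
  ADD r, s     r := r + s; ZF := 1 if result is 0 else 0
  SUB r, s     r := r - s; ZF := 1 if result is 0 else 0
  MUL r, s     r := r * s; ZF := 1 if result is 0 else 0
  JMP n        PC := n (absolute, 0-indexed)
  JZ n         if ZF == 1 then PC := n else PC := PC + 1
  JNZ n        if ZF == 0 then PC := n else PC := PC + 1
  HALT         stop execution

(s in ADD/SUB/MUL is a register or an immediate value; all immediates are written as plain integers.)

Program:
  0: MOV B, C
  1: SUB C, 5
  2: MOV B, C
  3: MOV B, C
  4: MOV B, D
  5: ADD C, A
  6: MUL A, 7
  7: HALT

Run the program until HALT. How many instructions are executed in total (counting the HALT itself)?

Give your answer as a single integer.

Step 1: PC=0 exec 'MOV B, C'. After: A=0 B=0 C=0 D=0 ZF=0 PC=1
Step 2: PC=1 exec 'SUB C, 5'. After: A=0 B=0 C=-5 D=0 ZF=0 PC=2
Step 3: PC=2 exec 'MOV B, C'. After: A=0 B=-5 C=-5 D=0 ZF=0 PC=3
Step 4: PC=3 exec 'MOV B, C'. After: A=0 B=-5 C=-5 D=0 ZF=0 PC=4
Step 5: PC=4 exec 'MOV B, D'. After: A=0 B=0 C=-5 D=0 ZF=0 PC=5
Step 6: PC=5 exec 'ADD C, A'. After: A=0 B=0 C=-5 D=0 ZF=0 PC=6
Step 7: PC=6 exec 'MUL A, 7'. After: A=0 B=0 C=-5 D=0 ZF=1 PC=7
Step 8: PC=7 exec 'HALT'. After: A=0 B=0 C=-5 D=0 ZF=1 PC=7 HALTED
Total instructions executed: 8

Answer: 8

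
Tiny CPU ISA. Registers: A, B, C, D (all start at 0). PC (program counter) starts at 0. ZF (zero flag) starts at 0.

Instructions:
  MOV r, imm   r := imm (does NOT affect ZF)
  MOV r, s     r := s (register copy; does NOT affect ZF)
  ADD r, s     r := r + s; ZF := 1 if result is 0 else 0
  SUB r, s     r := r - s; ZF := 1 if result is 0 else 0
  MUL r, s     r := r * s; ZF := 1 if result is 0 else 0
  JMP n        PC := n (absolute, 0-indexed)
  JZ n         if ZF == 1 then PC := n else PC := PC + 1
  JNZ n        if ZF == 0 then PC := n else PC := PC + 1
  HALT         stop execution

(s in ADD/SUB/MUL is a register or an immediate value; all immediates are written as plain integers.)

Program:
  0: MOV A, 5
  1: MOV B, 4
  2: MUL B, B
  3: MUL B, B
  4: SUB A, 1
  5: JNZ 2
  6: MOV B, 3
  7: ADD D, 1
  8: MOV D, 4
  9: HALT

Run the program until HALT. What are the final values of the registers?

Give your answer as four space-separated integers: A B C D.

Step 1: PC=0 exec 'MOV A, 5'. After: A=5 B=0 C=0 D=0 ZF=0 PC=1
Step 2: PC=1 exec 'MOV B, 4'. After: A=5 B=4 C=0 D=0 ZF=0 PC=2
Step 3: PC=2 exec 'MUL B, B'. After: A=5 B=16 C=0 D=0 ZF=0 PC=3
Step 4: PC=3 exec 'MUL B, B'. After: A=5 B=256 C=0 D=0 ZF=0 PC=4
Step 5: PC=4 exec 'SUB A, 1'. After: A=4 B=256 C=0 D=0 ZF=0 PC=5
Step 6: PC=5 exec 'JNZ 2'. After: A=4 B=256 C=0 D=0 ZF=0 PC=2
Step 7: PC=2 exec 'MUL B, B'. After: A=4 B=65536 C=0 D=0 ZF=0 PC=3
Step 8: PC=3 exec 'MUL B, B'. After: A=4 B=4294967296 C=0 D=0 ZF=0 PC=4
Step 9: PC=4 exec 'SUB A, 1'. After: A=3 B=4294967296 C=0 D=0 ZF=0 PC=5
Step 10: PC=5 exec 'JNZ 2'. After: A=3 B=4294967296 C=0 D=0 ZF=0 PC=2
Step 11: PC=2 exec 'MUL B, B'. After: A=3 B=18446744073709551616 C=0 D=0 ZF=0 PC=3
Step 12: PC=3 exec 'MUL B, B'. After: A=3 B=340282366920938463463374607431768211456 C=0 D=0 ZF=0 PC=4
Step 13: PC=4 exec 'SUB A, 1'. After: A=2 B=340282366920938463463374607431768211456 C=0 D=0 ZF=0 PC=5
Step 14: PC=5 exec 'JNZ 2'. After: A=2 B=340282366920938463463374607431768211456 C=0 D=0 ZF=0 PC=2
Step 15: PC=2 exec 'MUL B, B'. After: A=2 B=115792089237316195423570985008687907853269984665640564039457584007913129639936 C=0 D=0 ZF=0 PC=3
Step 16: PC=3 exec 'MUL B, B'. After: A=2 B=13407807929942597099574024998205846127479365820592393377723561443721764030073546976801874298166903427690031858186486050853753882811946569946433649006084096 C=0 D=0 ZF=0 PC=4
Step 17: PC=4 exec 'SUB A, 1'. After: A=1 B=13407807929942597099574024998205846127479365820592393377723561443721764030073546976801874298166903427690031858186486050853753882811946569946433649006084096 C=0 D=0 ZF=0 PC=5
Step 18: PC=5 exec 'JNZ 2'. After: A=1 B=13407807929942597099574024998205846127479365820592393377723561443721764030073546976801874298166903427690031858186486050853753882811946569946433649006084096 C=0 D=0 ZF=0 PC=2
Step 19: PC=2 exec 'MUL B, B'. After: A=1 B=179769313486231590772930519078902473361797697894230657273430081157732675805500963132708477322407536021120113879871393357658789768814416622492847430639474124377767893424865485276302219601246094119453082952085005768838150682342462881473913110540827237163350510684586298239947245938479716304835356329624224137216 C=0 D=0 ZF=0 PC=3
Step 20: PC=3 exec 'MUL B, B'. After: A=1 B=32317006071311007300714876688669951960444102669715484032130345427524655138867890893197201411522913463688717960921898019494119559150490921095088152386448283120630877367300996091750197750389652106796057638384067568276792218642619756161838094338476170470581645852036305042887575891541065808607552399123930385521914333389668342420684974786564569494856176035326322058077805659331026192708460314150258592864177116725943603718461857357598351152301645904403697613233287231227125684710820209725157101726931323469678542580656697935045997268352998638215525166389437335543602135433229604645318478604952148193555853611059596230656 C=0 D=0 ZF=0 PC=4
Step 21: PC=4 exec 'SUB A, 1'. After: A=0 B=32317006071311007300714876688669951960444102669715484032130345427524655138867890893197201411522913463688717960921898019494119559150490921095088152386448283120630877367300996091750197750389652106796057638384067568276792218642619756161838094338476170470581645852036305042887575891541065808607552399123930385521914333389668342420684974786564569494856176035326322058077805659331026192708460314150258592864177116725943603718461857357598351152301645904403697613233287231227125684710820209725157101726931323469678542580656697935045997268352998638215525166389437335543602135433229604645318478604952148193555853611059596230656 C=0 D=0 ZF=1 PC=5
Step 22: PC=5 exec 'JNZ 2'. After: A=0 B=32317006071311007300714876688669951960444102669715484032130345427524655138867890893197201411522913463688717960921898019494119559150490921095088152386448283120630877367300996091750197750389652106796057638384067568276792218642619756161838094338476170470581645852036305042887575891541065808607552399123930385521914333389668342420684974786564569494856176035326322058077805659331026192708460314150258592864177116725943603718461857357598351152301645904403697613233287231227125684710820209725157101726931323469678542580656697935045997268352998638215525166389437335543602135433229604645318478604952148193555853611059596230656 C=0 D=0 ZF=1 PC=6
Step 23: PC=6 exec 'MOV B, 3'. After: A=0 B=3 C=0 D=0 ZF=1 PC=7
Step 24: PC=7 exec 'ADD D, 1'. After: A=0 B=3 C=0 D=1 ZF=0 PC=8
Step 25: PC=8 exec 'MOV D, 4'. After: A=0 B=3 C=0 D=4 ZF=0 PC=9
Step 26: PC=9 exec 'HALT'. After: A=0 B=3 C=0 D=4 ZF=0 PC=9 HALTED

Answer: 0 3 0 4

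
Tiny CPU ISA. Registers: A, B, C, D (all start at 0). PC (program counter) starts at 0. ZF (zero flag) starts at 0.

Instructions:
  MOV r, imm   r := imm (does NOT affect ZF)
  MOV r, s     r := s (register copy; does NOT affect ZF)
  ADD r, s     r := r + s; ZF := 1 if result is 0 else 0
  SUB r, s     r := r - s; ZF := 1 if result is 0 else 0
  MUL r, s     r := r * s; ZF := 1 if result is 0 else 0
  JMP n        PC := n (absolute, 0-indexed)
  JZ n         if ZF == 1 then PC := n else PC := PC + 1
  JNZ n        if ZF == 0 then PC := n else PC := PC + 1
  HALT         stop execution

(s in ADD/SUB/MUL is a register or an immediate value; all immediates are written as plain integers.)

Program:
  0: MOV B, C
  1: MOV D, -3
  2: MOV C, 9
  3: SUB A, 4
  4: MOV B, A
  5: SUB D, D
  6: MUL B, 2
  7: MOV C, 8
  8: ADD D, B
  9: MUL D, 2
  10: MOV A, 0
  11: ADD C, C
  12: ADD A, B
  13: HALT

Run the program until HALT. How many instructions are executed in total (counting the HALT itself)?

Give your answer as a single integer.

Answer: 14

Derivation:
Step 1: PC=0 exec 'MOV B, C'. After: A=0 B=0 C=0 D=0 ZF=0 PC=1
Step 2: PC=1 exec 'MOV D, -3'. After: A=0 B=0 C=0 D=-3 ZF=0 PC=2
Step 3: PC=2 exec 'MOV C, 9'. After: A=0 B=0 C=9 D=-3 ZF=0 PC=3
Step 4: PC=3 exec 'SUB A, 4'. After: A=-4 B=0 C=9 D=-3 ZF=0 PC=4
Step 5: PC=4 exec 'MOV B, A'. After: A=-4 B=-4 C=9 D=-3 ZF=0 PC=5
Step 6: PC=5 exec 'SUB D, D'. After: A=-4 B=-4 C=9 D=0 ZF=1 PC=6
Step 7: PC=6 exec 'MUL B, 2'. After: A=-4 B=-8 C=9 D=0 ZF=0 PC=7
Step 8: PC=7 exec 'MOV C, 8'. After: A=-4 B=-8 C=8 D=0 ZF=0 PC=8
Step 9: PC=8 exec 'ADD D, B'. After: A=-4 B=-8 C=8 D=-8 ZF=0 PC=9
Step 10: PC=9 exec 'MUL D, 2'. After: A=-4 B=-8 C=8 D=-16 ZF=0 PC=10
Step 11: PC=10 exec 'MOV A, 0'. After: A=0 B=-8 C=8 D=-16 ZF=0 PC=11
Step 12: PC=11 exec 'ADD C, C'. After: A=0 B=-8 C=16 D=-16 ZF=0 PC=12
Step 13: PC=12 exec 'ADD A, B'. After: A=-8 B=-8 C=16 D=-16 ZF=0 PC=13
Step 14: PC=13 exec 'HALT'. After: A=-8 B=-8 C=16 D=-16 ZF=0 PC=13 HALTED
Total instructions executed: 14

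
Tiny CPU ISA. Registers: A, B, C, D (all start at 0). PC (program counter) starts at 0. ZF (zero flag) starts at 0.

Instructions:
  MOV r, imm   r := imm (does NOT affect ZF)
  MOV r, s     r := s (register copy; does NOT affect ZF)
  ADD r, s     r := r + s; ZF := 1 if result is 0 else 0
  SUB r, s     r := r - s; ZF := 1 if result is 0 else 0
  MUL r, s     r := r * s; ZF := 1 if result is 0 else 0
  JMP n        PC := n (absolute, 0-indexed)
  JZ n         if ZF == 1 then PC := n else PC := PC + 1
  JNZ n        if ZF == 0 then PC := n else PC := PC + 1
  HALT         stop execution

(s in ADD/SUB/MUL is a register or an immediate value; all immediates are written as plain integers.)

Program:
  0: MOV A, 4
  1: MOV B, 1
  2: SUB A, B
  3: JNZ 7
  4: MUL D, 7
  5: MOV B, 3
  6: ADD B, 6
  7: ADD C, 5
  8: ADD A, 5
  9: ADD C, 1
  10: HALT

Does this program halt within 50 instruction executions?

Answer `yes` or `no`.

Step 1: PC=0 exec 'MOV A, 4'. After: A=4 B=0 C=0 D=0 ZF=0 PC=1
Step 2: PC=1 exec 'MOV B, 1'. After: A=4 B=1 C=0 D=0 ZF=0 PC=2
Step 3: PC=2 exec 'SUB A, B'. After: A=3 B=1 C=0 D=0 ZF=0 PC=3
Step 4: PC=3 exec 'JNZ 7'. After: A=3 B=1 C=0 D=0 ZF=0 PC=7
Step 5: PC=7 exec 'ADD C, 5'. After: A=3 B=1 C=5 D=0 ZF=0 PC=8
Step 6: PC=8 exec 'ADD A, 5'. After: A=8 B=1 C=5 D=0 ZF=0 PC=9
Step 7: PC=9 exec 'ADD C, 1'. After: A=8 B=1 C=6 D=0 ZF=0 PC=10
Step 8: PC=10 exec 'HALT'. After: A=8 B=1 C=6 D=0 ZF=0 PC=10 HALTED

Answer: yes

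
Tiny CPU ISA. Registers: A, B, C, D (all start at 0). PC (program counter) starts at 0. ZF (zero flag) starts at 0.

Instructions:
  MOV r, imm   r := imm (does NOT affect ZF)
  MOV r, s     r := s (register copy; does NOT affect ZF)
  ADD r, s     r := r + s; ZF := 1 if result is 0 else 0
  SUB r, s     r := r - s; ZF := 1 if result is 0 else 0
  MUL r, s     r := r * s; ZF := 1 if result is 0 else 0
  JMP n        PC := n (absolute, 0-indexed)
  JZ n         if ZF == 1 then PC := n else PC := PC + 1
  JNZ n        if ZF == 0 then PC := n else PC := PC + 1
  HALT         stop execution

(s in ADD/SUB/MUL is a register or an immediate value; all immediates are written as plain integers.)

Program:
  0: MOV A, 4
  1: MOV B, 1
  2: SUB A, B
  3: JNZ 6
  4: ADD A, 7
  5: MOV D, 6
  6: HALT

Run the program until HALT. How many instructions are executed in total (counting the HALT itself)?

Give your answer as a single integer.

Step 1: PC=0 exec 'MOV A, 4'. After: A=4 B=0 C=0 D=0 ZF=0 PC=1
Step 2: PC=1 exec 'MOV B, 1'. After: A=4 B=1 C=0 D=0 ZF=0 PC=2
Step 3: PC=2 exec 'SUB A, B'. After: A=3 B=1 C=0 D=0 ZF=0 PC=3
Step 4: PC=3 exec 'JNZ 6'. After: A=3 B=1 C=0 D=0 ZF=0 PC=6
Step 5: PC=6 exec 'HALT'. After: A=3 B=1 C=0 D=0 ZF=0 PC=6 HALTED
Total instructions executed: 5

Answer: 5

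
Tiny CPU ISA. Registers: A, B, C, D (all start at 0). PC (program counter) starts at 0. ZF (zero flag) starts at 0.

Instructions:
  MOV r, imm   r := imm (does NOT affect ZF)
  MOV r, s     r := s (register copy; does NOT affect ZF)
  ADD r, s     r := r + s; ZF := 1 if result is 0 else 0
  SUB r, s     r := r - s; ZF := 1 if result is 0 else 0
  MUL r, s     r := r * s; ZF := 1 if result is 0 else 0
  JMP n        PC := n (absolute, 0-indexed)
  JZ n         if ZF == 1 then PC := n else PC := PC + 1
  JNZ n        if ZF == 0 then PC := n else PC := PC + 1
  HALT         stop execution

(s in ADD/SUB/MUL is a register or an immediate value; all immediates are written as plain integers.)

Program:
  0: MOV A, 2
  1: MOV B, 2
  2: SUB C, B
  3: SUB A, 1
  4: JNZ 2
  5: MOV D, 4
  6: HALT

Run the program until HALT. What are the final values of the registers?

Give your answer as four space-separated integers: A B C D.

Answer: 0 2 -4 4

Derivation:
Step 1: PC=0 exec 'MOV A, 2'. After: A=2 B=0 C=0 D=0 ZF=0 PC=1
Step 2: PC=1 exec 'MOV B, 2'. After: A=2 B=2 C=0 D=0 ZF=0 PC=2
Step 3: PC=2 exec 'SUB C, B'. After: A=2 B=2 C=-2 D=0 ZF=0 PC=3
Step 4: PC=3 exec 'SUB A, 1'. After: A=1 B=2 C=-2 D=0 ZF=0 PC=4
Step 5: PC=4 exec 'JNZ 2'. After: A=1 B=2 C=-2 D=0 ZF=0 PC=2
Step 6: PC=2 exec 'SUB C, B'. After: A=1 B=2 C=-4 D=0 ZF=0 PC=3
Step 7: PC=3 exec 'SUB A, 1'. After: A=0 B=2 C=-4 D=0 ZF=1 PC=4
Step 8: PC=4 exec 'JNZ 2'. After: A=0 B=2 C=-4 D=0 ZF=1 PC=5
Step 9: PC=5 exec 'MOV D, 4'. After: A=0 B=2 C=-4 D=4 ZF=1 PC=6
Step 10: PC=6 exec 'HALT'. After: A=0 B=2 C=-4 D=4 ZF=1 PC=6 HALTED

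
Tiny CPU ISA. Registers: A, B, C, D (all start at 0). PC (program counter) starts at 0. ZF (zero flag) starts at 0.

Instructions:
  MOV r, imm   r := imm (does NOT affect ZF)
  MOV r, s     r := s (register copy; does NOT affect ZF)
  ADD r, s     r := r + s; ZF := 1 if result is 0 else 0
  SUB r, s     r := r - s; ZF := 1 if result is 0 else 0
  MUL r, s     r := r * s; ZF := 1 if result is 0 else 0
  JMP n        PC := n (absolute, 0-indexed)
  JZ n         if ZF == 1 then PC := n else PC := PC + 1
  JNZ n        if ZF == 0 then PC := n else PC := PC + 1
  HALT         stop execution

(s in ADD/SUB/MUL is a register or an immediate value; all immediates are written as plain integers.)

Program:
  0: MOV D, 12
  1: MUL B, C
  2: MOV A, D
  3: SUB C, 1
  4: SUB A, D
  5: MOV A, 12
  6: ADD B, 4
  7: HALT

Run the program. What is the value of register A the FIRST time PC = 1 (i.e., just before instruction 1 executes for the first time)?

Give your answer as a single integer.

Step 1: PC=0 exec 'MOV D, 12'. After: A=0 B=0 C=0 D=12 ZF=0 PC=1
First time PC=1: A=0

0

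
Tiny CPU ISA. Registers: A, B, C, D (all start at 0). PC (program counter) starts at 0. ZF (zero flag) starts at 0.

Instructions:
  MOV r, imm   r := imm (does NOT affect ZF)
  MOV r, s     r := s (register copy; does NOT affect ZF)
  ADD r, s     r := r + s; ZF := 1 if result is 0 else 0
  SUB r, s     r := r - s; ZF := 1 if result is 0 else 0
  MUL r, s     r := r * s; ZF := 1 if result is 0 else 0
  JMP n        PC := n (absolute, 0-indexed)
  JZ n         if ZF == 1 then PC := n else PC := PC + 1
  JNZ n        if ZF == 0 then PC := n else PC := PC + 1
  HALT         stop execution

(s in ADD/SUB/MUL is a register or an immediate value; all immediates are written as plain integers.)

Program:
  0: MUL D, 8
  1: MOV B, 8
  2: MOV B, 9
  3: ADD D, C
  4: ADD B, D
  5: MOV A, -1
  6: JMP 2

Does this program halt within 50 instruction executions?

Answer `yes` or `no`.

Step 1: PC=0 exec 'MUL D, 8'. After: A=0 B=0 C=0 D=0 ZF=1 PC=1
Step 2: PC=1 exec 'MOV B, 8'. After: A=0 B=8 C=0 D=0 ZF=1 PC=2
Step 3: PC=2 exec 'MOV B, 9'. After: A=0 B=9 C=0 D=0 ZF=1 PC=3
Step 4: PC=3 exec 'ADD D, C'. After: A=0 B=9 C=0 D=0 ZF=1 PC=4
Step 5: PC=4 exec 'ADD B, D'. After: A=0 B=9 C=0 D=0 ZF=0 PC=5
Step 6: PC=5 exec 'MOV A, -1'. After: A=-1 B=9 C=0 D=0 ZF=0 PC=6
Step 7: PC=6 exec 'JMP 2'. After: A=-1 B=9 C=0 D=0 ZF=0 PC=2
Step 8: PC=2 exec 'MOV B, 9'. After: A=-1 B=9 C=0 D=0 ZF=0 PC=3
Step 9: PC=3 exec 'ADD D, C'. After: A=-1 B=9 C=0 D=0 ZF=1 PC=4
Step 10: PC=4 exec 'ADD B, D'. After: A=-1 B=9 C=0 D=0 ZF=0 PC=5
Step 11: PC=5 exec 'MOV A, -1'. After: A=-1 B=9 C=0 D=0 ZF=0 PC=6
State after step 11 equals state after step 6: the program is in a cycle of length 5 and will never halt.

Answer: no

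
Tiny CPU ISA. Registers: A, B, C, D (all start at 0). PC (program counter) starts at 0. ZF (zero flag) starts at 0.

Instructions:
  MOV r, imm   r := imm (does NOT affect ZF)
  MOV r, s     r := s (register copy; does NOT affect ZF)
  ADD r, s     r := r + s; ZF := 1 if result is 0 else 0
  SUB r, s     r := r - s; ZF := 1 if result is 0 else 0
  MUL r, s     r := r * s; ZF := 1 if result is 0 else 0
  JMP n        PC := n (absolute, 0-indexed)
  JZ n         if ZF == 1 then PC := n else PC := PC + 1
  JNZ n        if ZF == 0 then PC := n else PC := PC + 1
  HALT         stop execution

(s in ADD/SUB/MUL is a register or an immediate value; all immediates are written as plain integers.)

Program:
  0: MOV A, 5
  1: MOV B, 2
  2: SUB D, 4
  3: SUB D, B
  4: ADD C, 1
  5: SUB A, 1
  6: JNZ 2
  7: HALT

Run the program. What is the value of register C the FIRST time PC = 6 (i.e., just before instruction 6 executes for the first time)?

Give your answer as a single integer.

Step 1: PC=0 exec 'MOV A, 5'. After: A=5 B=0 C=0 D=0 ZF=0 PC=1
Step 2: PC=1 exec 'MOV B, 2'. After: A=5 B=2 C=0 D=0 ZF=0 PC=2
Step 3: PC=2 exec 'SUB D, 4'. After: A=5 B=2 C=0 D=-4 ZF=0 PC=3
Step 4: PC=3 exec 'SUB D, B'. After: A=5 B=2 C=0 D=-6 ZF=0 PC=4
Step 5: PC=4 exec 'ADD C, 1'. After: A=5 B=2 C=1 D=-6 ZF=0 PC=5
Step 6: PC=5 exec 'SUB A, 1'. After: A=4 B=2 C=1 D=-6 ZF=0 PC=6
First time PC=6: C=1

1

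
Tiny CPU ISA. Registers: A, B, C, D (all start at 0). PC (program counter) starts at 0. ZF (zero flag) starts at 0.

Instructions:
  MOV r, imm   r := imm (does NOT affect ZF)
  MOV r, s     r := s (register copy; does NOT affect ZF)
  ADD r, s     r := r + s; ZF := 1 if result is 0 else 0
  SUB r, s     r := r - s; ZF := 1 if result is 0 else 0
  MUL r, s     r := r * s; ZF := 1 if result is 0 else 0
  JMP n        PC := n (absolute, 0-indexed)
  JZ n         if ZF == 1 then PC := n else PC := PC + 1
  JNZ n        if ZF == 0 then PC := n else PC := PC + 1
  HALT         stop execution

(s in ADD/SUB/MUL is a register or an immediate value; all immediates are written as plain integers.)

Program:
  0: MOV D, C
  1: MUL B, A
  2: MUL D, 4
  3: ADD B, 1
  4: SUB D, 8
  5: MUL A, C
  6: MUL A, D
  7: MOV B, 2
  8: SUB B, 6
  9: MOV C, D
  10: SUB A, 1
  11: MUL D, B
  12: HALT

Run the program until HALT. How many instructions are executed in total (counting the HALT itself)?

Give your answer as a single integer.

Step 1: PC=0 exec 'MOV D, C'. After: A=0 B=0 C=0 D=0 ZF=0 PC=1
Step 2: PC=1 exec 'MUL B, A'. After: A=0 B=0 C=0 D=0 ZF=1 PC=2
Step 3: PC=2 exec 'MUL D, 4'. After: A=0 B=0 C=0 D=0 ZF=1 PC=3
Step 4: PC=3 exec 'ADD B, 1'. After: A=0 B=1 C=0 D=0 ZF=0 PC=4
Step 5: PC=4 exec 'SUB D, 8'. After: A=0 B=1 C=0 D=-8 ZF=0 PC=5
Step 6: PC=5 exec 'MUL A, C'. After: A=0 B=1 C=0 D=-8 ZF=1 PC=6
Step 7: PC=6 exec 'MUL A, D'. After: A=0 B=1 C=0 D=-8 ZF=1 PC=7
Step 8: PC=7 exec 'MOV B, 2'. After: A=0 B=2 C=0 D=-8 ZF=1 PC=8
Step 9: PC=8 exec 'SUB B, 6'. After: A=0 B=-4 C=0 D=-8 ZF=0 PC=9
Step 10: PC=9 exec 'MOV C, D'. After: A=0 B=-4 C=-8 D=-8 ZF=0 PC=10
Step 11: PC=10 exec 'SUB A, 1'. After: A=-1 B=-4 C=-8 D=-8 ZF=0 PC=11
Step 12: PC=11 exec 'MUL D, B'. After: A=-1 B=-4 C=-8 D=32 ZF=0 PC=12
Step 13: PC=12 exec 'HALT'. After: A=-1 B=-4 C=-8 D=32 ZF=0 PC=12 HALTED
Total instructions executed: 13

Answer: 13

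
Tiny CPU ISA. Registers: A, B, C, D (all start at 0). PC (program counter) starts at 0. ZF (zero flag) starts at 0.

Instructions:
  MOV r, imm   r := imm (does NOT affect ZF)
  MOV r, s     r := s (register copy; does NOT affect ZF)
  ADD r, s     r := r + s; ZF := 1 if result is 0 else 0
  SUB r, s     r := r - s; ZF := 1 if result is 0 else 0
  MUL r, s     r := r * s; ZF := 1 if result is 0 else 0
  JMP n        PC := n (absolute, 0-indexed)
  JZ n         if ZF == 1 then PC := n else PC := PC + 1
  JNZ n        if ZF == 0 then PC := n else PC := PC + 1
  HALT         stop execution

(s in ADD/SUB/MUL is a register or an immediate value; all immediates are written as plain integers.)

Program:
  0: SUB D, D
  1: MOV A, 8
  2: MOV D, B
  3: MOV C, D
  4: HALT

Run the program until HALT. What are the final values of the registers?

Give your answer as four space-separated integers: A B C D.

Step 1: PC=0 exec 'SUB D, D'. After: A=0 B=0 C=0 D=0 ZF=1 PC=1
Step 2: PC=1 exec 'MOV A, 8'. After: A=8 B=0 C=0 D=0 ZF=1 PC=2
Step 3: PC=2 exec 'MOV D, B'. After: A=8 B=0 C=0 D=0 ZF=1 PC=3
Step 4: PC=3 exec 'MOV C, D'. After: A=8 B=0 C=0 D=0 ZF=1 PC=4
Step 5: PC=4 exec 'HALT'. After: A=8 B=0 C=0 D=0 ZF=1 PC=4 HALTED

Answer: 8 0 0 0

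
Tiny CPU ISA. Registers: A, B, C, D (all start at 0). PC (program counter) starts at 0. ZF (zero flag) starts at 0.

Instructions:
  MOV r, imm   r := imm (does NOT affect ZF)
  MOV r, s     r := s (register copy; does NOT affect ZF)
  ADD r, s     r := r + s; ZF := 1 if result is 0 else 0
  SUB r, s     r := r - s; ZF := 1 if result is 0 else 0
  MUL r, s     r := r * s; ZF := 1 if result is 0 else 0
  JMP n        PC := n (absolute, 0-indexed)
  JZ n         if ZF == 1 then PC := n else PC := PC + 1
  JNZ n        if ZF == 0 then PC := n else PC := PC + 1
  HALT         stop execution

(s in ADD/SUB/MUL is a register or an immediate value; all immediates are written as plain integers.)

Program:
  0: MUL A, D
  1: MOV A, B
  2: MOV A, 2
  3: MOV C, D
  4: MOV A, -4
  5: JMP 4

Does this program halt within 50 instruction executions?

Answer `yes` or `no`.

Step 1: PC=0 exec 'MUL A, D'. After: A=0 B=0 C=0 D=0 ZF=1 PC=1
Step 2: PC=1 exec 'MOV A, B'. After: A=0 B=0 C=0 D=0 ZF=1 PC=2
Step 3: PC=2 exec 'MOV A, 2'. After: A=2 B=0 C=0 D=0 ZF=1 PC=3
Step 4: PC=3 exec 'MOV C, D'. After: A=2 B=0 C=0 D=0 ZF=1 PC=4
Step 5: PC=4 exec 'MOV A, -4'. After: A=-4 B=0 C=0 D=0 ZF=1 PC=5
Step 6: PC=5 exec 'JMP 4'. After: A=-4 B=0 C=0 D=0 ZF=1 PC=4
Step 7: PC=4 exec 'MOV A, -4'. After: A=-4 B=0 C=0 D=0 ZF=1 PC=5
State after step 7 equals state after step 5: the program is in a cycle of length 2 and will never halt.

Answer: no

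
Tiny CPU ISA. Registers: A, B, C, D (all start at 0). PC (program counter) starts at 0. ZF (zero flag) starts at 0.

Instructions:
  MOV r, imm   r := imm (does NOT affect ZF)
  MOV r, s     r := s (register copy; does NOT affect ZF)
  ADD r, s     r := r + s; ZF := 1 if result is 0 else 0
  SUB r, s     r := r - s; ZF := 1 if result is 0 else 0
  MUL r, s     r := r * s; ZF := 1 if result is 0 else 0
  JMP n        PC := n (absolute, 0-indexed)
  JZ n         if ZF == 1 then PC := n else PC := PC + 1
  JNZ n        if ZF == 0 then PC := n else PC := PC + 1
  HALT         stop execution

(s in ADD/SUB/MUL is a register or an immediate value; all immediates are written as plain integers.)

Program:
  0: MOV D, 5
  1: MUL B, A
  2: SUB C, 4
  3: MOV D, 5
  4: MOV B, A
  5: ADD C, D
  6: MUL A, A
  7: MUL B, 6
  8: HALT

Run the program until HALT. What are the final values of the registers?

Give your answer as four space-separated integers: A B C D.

Answer: 0 0 1 5

Derivation:
Step 1: PC=0 exec 'MOV D, 5'. After: A=0 B=0 C=0 D=5 ZF=0 PC=1
Step 2: PC=1 exec 'MUL B, A'. After: A=0 B=0 C=0 D=5 ZF=1 PC=2
Step 3: PC=2 exec 'SUB C, 4'. After: A=0 B=0 C=-4 D=5 ZF=0 PC=3
Step 4: PC=3 exec 'MOV D, 5'. After: A=0 B=0 C=-4 D=5 ZF=0 PC=4
Step 5: PC=4 exec 'MOV B, A'. After: A=0 B=0 C=-4 D=5 ZF=0 PC=5
Step 6: PC=5 exec 'ADD C, D'. After: A=0 B=0 C=1 D=5 ZF=0 PC=6
Step 7: PC=6 exec 'MUL A, A'. After: A=0 B=0 C=1 D=5 ZF=1 PC=7
Step 8: PC=7 exec 'MUL B, 6'. After: A=0 B=0 C=1 D=5 ZF=1 PC=8
Step 9: PC=8 exec 'HALT'. After: A=0 B=0 C=1 D=5 ZF=1 PC=8 HALTED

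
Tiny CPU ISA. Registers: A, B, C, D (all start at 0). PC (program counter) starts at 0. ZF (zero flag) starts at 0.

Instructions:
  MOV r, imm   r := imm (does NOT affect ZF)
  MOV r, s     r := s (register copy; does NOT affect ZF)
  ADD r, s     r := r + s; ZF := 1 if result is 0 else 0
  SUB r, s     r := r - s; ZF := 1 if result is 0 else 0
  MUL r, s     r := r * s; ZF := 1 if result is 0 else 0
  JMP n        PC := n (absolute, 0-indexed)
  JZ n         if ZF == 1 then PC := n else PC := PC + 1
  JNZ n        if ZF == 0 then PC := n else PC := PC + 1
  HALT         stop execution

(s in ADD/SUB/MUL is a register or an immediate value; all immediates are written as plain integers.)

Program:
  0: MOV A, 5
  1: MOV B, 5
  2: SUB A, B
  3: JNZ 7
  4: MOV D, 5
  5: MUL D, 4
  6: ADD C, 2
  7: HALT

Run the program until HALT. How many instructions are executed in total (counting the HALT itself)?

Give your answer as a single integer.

Step 1: PC=0 exec 'MOV A, 5'. After: A=5 B=0 C=0 D=0 ZF=0 PC=1
Step 2: PC=1 exec 'MOV B, 5'. After: A=5 B=5 C=0 D=0 ZF=0 PC=2
Step 3: PC=2 exec 'SUB A, B'. After: A=0 B=5 C=0 D=0 ZF=1 PC=3
Step 4: PC=3 exec 'JNZ 7'. After: A=0 B=5 C=0 D=0 ZF=1 PC=4
Step 5: PC=4 exec 'MOV D, 5'. After: A=0 B=5 C=0 D=5 ZF=1 PC=5
Step 6: PC=5 exec 'MUL D, 4'. After: A=0 B=5 C=0 D=20 ZF=0 PC=6
Step 7: PC=6 exec 'ADD C, 2'. After: A=0 B=5 C=2 D=20 ZF=0 PC=7
Step 8: PC=7 exec 'HALT'. After: A=0 B=5 C=2 D=20 ZF=0 PC=7 HALTED
Total instructions executed: 8

Answer: 8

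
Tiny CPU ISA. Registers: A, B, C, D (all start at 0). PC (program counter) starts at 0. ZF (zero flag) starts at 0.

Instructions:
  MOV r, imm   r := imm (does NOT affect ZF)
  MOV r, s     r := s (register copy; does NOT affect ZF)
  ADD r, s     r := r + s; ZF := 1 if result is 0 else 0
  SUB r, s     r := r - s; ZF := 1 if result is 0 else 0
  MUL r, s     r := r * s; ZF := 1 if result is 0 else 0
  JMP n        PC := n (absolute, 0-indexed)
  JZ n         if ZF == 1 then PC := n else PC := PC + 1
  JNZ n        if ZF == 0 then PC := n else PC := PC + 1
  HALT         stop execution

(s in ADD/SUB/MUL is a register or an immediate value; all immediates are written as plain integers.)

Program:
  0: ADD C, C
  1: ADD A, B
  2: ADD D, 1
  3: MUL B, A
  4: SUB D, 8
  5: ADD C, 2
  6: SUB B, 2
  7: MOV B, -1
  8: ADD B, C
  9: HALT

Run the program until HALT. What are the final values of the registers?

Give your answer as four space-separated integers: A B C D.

Answer: 0 1 2 -7

Derivation:
Step 1: PC=0 exec 'ADD C, C'. After: A=0 B=0 C=0 D=0 ZF=1 PC=1
Step 2: PC=1 exec 'ADD A, B'. After: A=0 B=0 C=0 D=0 ZF=1 PC=2
Step 3: PC=2 exec 'ADD D, 1'. After: A=0 B=0 C=0 D=1 ZF=0 PC=3
Step 4: PC=3 exec 'MUL B, A'. After: A=0 B=0 C=0 D=1 ZF=1 PC=4
Step 5: PC=4 exec 'SUB D, 8'. After: A=0 B=0 C=0 D=-7 ZF=0 PC=5
Step 6: PC=5 exec 'ADD C, 2'. After: A=0 B=0 C=2 D=-7 ZF=0 PC=6
Step 7: PC=6 exec 'SUB B, 2'. After: A=0 B=-2 C=2 D=-7 ZF=0 PC=7
Step 8: PC=7 exec 'MOV B, -1'. After: A=0 B=-1 C=2 D=-7 ZF=0 PC=8
Step 9: PC=8 exec 'ADD B, C'. After: A=0 B=1 C=2 D=-7 ZF=0 PC=9
Step 10: PC=9 exec 'HALT'. After: A=0 B=1 C=2 D=-7 ZF=0 PC=9 HALTED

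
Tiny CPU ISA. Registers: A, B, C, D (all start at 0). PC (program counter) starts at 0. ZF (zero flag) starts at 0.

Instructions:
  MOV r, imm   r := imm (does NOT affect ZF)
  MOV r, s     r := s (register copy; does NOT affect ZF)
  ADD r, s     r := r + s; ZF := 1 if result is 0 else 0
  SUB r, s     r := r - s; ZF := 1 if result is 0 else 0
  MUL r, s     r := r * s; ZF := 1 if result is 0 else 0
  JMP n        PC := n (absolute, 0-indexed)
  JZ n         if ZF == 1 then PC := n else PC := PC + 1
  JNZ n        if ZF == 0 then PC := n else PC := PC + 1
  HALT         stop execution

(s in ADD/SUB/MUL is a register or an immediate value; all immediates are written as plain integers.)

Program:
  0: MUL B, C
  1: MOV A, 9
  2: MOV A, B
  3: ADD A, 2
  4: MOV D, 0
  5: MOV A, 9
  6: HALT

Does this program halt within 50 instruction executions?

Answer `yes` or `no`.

Answer: yes

Derivation:
Step 1: PC=0 exec 'MUL B, C'. After: A=0 B=0 C=0 D=0 ZF=1 PC=1
Step 2: PC=1 exec 'MOV A, 9'. After: A=9 B=0 C=0 D=0 ZF=1 PC=2
Step 3: PC=2 exec 'MOV A, B'. After: A=0 B=0 C=0 D=0 ZF=1 PC=3
Step 4: PC=3 exec 'ADD A, 2'. After: A=2 B=0 C=0 D=0 ZF=0 PC=4
Step 5: PC=4 exec 'MOV D, 0'. After: A=2 B=0 C=0 D=0 ZF=0 PC=5
Step 6: PC=5 exec 'MOV A, 9'. After: A=9 B=0 C=0 D=0 ZF=0 PC=6
Step 7: PC=6 exec 'HALT'. After: A=9 B=0 C=0 D=0 ZF=0 PC=6 HALTED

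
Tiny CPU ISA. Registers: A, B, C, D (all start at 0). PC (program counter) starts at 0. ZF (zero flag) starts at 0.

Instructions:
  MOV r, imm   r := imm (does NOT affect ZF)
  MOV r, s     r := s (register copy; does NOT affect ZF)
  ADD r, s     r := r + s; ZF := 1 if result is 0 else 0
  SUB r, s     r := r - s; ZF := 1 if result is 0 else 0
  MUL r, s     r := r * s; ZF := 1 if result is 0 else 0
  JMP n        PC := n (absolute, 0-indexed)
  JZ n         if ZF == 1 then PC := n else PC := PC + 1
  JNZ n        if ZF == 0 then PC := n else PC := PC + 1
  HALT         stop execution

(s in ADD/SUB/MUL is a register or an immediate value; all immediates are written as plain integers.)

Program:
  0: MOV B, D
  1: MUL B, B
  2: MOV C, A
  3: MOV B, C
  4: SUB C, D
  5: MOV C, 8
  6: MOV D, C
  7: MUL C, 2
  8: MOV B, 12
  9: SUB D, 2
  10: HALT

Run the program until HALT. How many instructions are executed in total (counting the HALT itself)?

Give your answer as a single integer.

Step 1: PC=0 exec 'MOV B, D'. After: A=0 B=0 C=0 D=0 ZF=0 PC=1
Step 2: PC=1 exec 'MUL B, B'. After: A=0 B=0 C=0 D=0 ZF=1 PC=2
Step 3: PC=2 exec 'MOV C, A'. After: A=0 B=0 C=0 D=0 ZF=1 PC=3
Step 4: PC=3 exec 'MOV B, C'. After: A=0 B=0 C=0 D=0 ZF=1 PC=4
Step 5: PC=4 exec 'SUB C, D'. After: A=0 B=0 C=0 D=0 ZF=1 PC=5
Step 6: PC=5 exec 'MOV C, 8'. After: A=0 B=0 C=8 D=0 ZF=1 PC=6
Step 7: PC=6 exec 'MOV D, C'. After: A=0 B=0 C=8 D=8 ZF=1 PC=7
Step 8: PC=7 exec 'MUL C, 2'. After: A=0 B=0 C=16 D=8 ZF=0 PC=8
Step 9: PC=8 exec 'MOV B, 12'. After: A=0 B=12 C=16 D=8 ZF=0 PC=9
Step 10: PC=9 exec 'SUB D, 2'. After: A=0 B=12 C=16 D=6 ZF=0 PC=10
Step 11: PC=10 exec 'HALT'. After: A=0 B=12 C=16 D=6 ZF=0 PC=10 HALTED
Total instructions executed: 11

Answer: 11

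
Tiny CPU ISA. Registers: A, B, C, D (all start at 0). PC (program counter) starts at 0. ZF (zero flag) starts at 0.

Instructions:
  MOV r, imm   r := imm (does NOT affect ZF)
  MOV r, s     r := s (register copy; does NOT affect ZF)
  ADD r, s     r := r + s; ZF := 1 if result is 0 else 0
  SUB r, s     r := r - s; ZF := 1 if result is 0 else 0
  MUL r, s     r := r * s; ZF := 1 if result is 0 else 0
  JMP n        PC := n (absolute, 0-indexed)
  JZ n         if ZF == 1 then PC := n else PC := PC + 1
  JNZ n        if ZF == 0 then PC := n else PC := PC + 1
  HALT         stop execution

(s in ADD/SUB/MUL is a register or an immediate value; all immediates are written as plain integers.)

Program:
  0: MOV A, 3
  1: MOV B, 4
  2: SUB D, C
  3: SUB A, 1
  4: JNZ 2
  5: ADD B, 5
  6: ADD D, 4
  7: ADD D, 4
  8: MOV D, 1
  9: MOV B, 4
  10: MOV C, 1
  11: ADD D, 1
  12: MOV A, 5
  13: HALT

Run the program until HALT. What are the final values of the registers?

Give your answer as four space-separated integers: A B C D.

Step 1: PC=0 exec 'MOV A, 3'. After: A=3 B=0 C=0 D=0 ZF=0 PC=1
Step 2: PC=1 exec 'MOV B, 4'. After: A=3 B=4 C=0 D=0 ZF=0 PC=2
Step 3: PC=2 exec 'SUB D, C'. After: A=3 B=4 C=0 D=0 ZF=1 PC=3
Step 4: PC=3 exec 'SUB A, 1'. After: A=2 B=4 C=0 D=0 ZF=0 PC=4
Step 5: PC=4 exec 'JNZ 2'. After: A=2 B=4 C=0 D=0 ZF=0 PC=2
Step 6: PC=2 exec 'SUB D, C'. After: A=2 B=4 C=0 D=0 ZF=1 PC=3
Step 7: PC=3 exec 'SUB A, 1'. After: A=1 B=4 C=0 D=0 ZF=0 PC=4
Step 8: PC=4 exec 'JNZ 2'. After: A=1 B=4 C=0 D=0 ZF=0 PC=2
Step 9: PC=2 exec 'SUB D, C'. After: A=1 B=4 C=0 D=0 ZF=1 PC=3
Step 10: PC=3 exec 'SUB A, 1'. After: A=0 B=4 C=0 D=0 ZF=1 PC=4
Step 11: PC=4 exec 'JNZ 2'. After: A=0 B=4 C=0 D=0 ZF=1 PC=5
Step 12: PC=5 exec 'ADD B, 5'. After: A=0 B=9 C=0 D=0 ZF=0 PC=6
Step 13: PC=6 exec 'ADD D, 4'. After: A=0 B=9 C=0 D=4 ZF=0 PC=7
Step 14: PC=7 exec 'ADD D, 4'. After: A=0 B=9 C=0 D=8 ZF=0 PC=8
Step 15: PC=8 exec 'MOV D, 1'. After: A=0 B=9 C=0 D=1 ZF=0 PC=9
Step 16: PC=9 exec 'MOV B, 4'. After: A=0 B=4 C=0 D=1 ZF=0 PC=10
Step 17: PC=10 exec 'MOV C, 1'. After: A=0 B=4 C=1 D=1 ZF=0 PC=11
Step 18: PC=11 exec 'ADD D, 1'. After: A=0 B=4 C=1 D=2 ZF=0 PC=12
Step 19: PC=12 exec 'MOV A, 5'. After: A=5 B=4 C=1 D=2 ZF=0 PC=13
Step 20: PC=13 exec 'HALT'. After: A=5 B=4 C=1 D=2 ZF=0 PC=13 HALTED

Answer: 5 4 1 2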